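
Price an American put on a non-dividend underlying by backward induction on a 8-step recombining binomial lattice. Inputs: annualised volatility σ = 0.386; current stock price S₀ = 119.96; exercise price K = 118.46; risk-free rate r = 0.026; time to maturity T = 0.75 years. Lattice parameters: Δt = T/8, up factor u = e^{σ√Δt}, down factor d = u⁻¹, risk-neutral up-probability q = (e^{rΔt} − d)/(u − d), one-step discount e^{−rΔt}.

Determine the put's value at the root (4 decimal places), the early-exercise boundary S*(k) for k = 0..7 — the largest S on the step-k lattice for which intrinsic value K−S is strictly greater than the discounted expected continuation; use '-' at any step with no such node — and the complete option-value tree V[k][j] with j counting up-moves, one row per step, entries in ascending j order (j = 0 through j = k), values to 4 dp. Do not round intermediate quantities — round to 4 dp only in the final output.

params: Δt=0.09375 u=1.12546 d=0.88853 q=0.48079 e^(-rΔt)=0.99757
t_8 payoffs: 71.8574 59.4309 43.6907 23.7535 0.0000 0.0000 0.0000 0.0000 0.0000
t_7: node(7,0) S=52.4491 payoff=66.0109 vs cont=65.7225 → 66.0109 [stop]  node(7,1) S=66.4347 payoff=52.0253 vs cont=51.7369 → 52.0253 [stop]  node(7,2) S=84.1495 payoff=34.3105 vs cont=34.0221 → 34.3105 [stop]  node(7,3) S=106.5880 payoff=11.8720 vs cont=12.3031 → 12.3031 [wait]  node(7,4) S=135.0096 payoff=0.0000 vs cont=0.0000 → 0.0000 [wait]  node(7,5) S=171.0100 payoff=0.0000 vs cont=0.0000 → 0.0000 [wait]  node(7,6) S=216.6098 payoff=0.0000 vs cont=0.0000 → 0.0000 [wait]  node(7,7) S=274.3689 payoff=0.0000 vs cont=0.0000 → 0.0000 [wait]  ⇒ S*(7)=84.1495
t_6: node(6,0) S=59.0291 payoff=59.4309 vs cont=59.1425 → 59.4309 [stop]  node(6,1) S=74.7693 payoff=43.6907 vs cont=43.4023 → 43.6907 [stop]  node(6,2) S=94.7065 payoff=23.7535 vs cont=23.6718 → 23.7535 [stop]  node(6,3) S=119.9600 payoff=0.0000 vs cont=6.3724 → 6.3724 [wait]  node(6,4) S=151.9474 payoff=0.0000 vs cont=0.0000 → 0.0000 [wait]  node(6,5) S=192.4641 payoff=0.0000 vs cont=0.0000 → 0.0000 [wait]  node(6,6) S=243.7847 payoff=0.0000 vs cont=0.0000 → 0.0000 [wait]  ⇒ S*(6)=94.7065
t_5: node(5,0) S=66.4347 payoff=52.0253 vs cont=51.7369 → 52.0253 [stop]  node(5,1) S=84.1495 payoff=34.3105 vs cont=34.0221 → 34.3105 [stop]  node(5,2) S=106.5880 payoff=11.8720 vs cont=15.3594 → 15.3594 [wait]  node(5,3) S=135.0096 payoff=0.0000 vs cont=3.3005 → 3.3005 [wait]  node(5,4) S=171.0100 payoff=0.0000 vs cont=0.0000 → 0.0000 [wait]  node(5,5) S=216.6098 payoff=0.0000 vs cont=0.0000 → 0.0000 [wait]  ⇒ S*(5)=84.1495
t_4: node(4,0) S=74.7693 payoff=43.6907 vs cont=43.4023 → 43.6907 [stop]  node(4,1) S=94.7065 payoff=23.7535 vs cont=25.1377 → 25.1377 [wait]  node(4,2) S=119.9600 payoff=0.0000 vs cont=9.5384 → 9.5384 [wait]  node(4,3) S=151.9474 payoff=0.0000 vs cont=1.7095 → 1.7095 [wait]  node(4,4) S=192.4641 payoff=0.0000 vs cont=0.0000 → 0.0000 [wait]  ⇒ S*(4)=74.7693
t_3: node(3,0) S=84.1495 payoff=34.3105 vs cont=34.6860 → 34.6860 [wait]  node(3,1) S=106.5880 payoff=11.8720 vs cont=17.5948 → 17.5948 [wait]  node(3,2) S=135.0096 payoff=0.0000 vs cont=5.7603 → 5.7603 [wait]  node(3,3) S=171.0100 payoff=0.0000 vs cont=0.8854 → 0.8854 [wait]  ⇒ S*(3)=-
t_2: node(2,0) S=94.7065 payoff=23.7535 vs cont=26.4043 → 26.4043 [wait]  node(2,1) S=119.9600 payoff=0.0000 vs cont=11.8759 → 11.8759 [wait]  node(2,2) S=151.9474 payoff=0.0000 vs cont=3.4082 → 3.4082 [wait]  ⇒ S*(2)=-
t_1: node(1,0) S=106.5880 payoff=11.8720 vs cont=19.3720 → 19.3720 [wait]  node(1,1) S=135.0096 payoff=0.0000 vs cont=7.7857 → 7.7857 [wait]  ⇒ S*(1)=-
t_0: node(0,0) S=119.9600 payoff=0.0000 vs cont=13.7678 → 13.7678 [wait]  ⇒ S*(0)=-

price = 13.7678
boundary = - - - - 74.7693 84.1495 94.7065 84.1495
tree:
13.7678
19.3720 7.7857
26.4043 11.8759 3.4082
34.6860 17.5948 5.7603 0.8854
43.6907 25.1377 9.5384 1.7095 0.0000
52.0253 34.3105 15.3594 3.3005 0.0000 0.0000
59.4309 43.6907 23.7535 6.3724 0.0000 0.0000 0.0000
66.0109 52.0253 34.3105 12.3031 0.0000 0.0000 0.0000 0.0000
71.8574 59.4309 43.6907 23.7535 0.0000 0.0000 0.0000 0.0000 0.0000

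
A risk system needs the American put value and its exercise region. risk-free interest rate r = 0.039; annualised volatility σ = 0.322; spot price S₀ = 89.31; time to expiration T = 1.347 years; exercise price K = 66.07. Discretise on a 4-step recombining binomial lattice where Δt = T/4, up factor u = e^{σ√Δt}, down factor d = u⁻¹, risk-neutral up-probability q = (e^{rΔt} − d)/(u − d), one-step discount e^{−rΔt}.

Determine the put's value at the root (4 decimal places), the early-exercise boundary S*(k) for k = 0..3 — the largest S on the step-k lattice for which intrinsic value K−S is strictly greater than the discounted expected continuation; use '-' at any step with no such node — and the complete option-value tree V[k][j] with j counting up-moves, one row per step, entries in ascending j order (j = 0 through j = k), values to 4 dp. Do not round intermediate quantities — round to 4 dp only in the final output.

price = 2.7971
boundary = - - - 50.9855
tree:
2.7971
4.9754 0.5927
8.7355 1.1742 0.0000
15.0845 2.3264 0.0000 0.0000
23.7743 4.6092 0.0000 0.0000 0.0000

Δt=0.33675  u=1.20546  d=0.82956  q=0.48859  discount=0.98695
step 4 (expiry): payoffs max(K−S,0) = 23.7743 4.6092 0.0000 0.0000 0.0000
step 3: (k=3,j=0): S=50.9855, (K−S)⁺=15.0845, hold=14.2224 ⇒ V=15.0845 exercise | (k=3,j=1): S=74.0882, (K−S)⁺=0.0000, hold=2.3264 ⇒ V=2.3264 continue | (k=3,j=2): S=107.6592, (K−S)⁺=0.0000, hold=0.0000 ⇒ V=0.0000 continue | (k=3,j=3): S=156.4419, (K−S)⁺=0.0000, hold=0.0000 ⇒ V=0.0000 continue  boundary S*=50.9855
step 2: (k=2,j=0): S=61.4608, (K−S)⁺=4.6092, hold=8.7355 ⇒ V=8.7355 continue | (k=2,j=1): S=89.3100, (K−S)⁺=0.0000, hold=1.1742 ⇒ V=1.1742 continue | (k=2,j=2): S=129.7783, (K−S)⁺=0.0000, hold=0.0000 ⇒ V=0.0000 continue  boundary S*=-
step 1: (k=1,j=0): S=74.0882, (K−S)⁺=0.0000, hold=4.9754 ⇒ V=4.9754 continue | (k=1,j=1): S=107.6592, (K−S)⁺=0.0000, hold=0.5927 ⇒ V=0.5927 continue  boundary S*=-
step 0: (k=0,j=0): S=89.3100, (K−S)⁺=0.0000, hold=2.7971 ⇒ V=2.7971 continue  boundary S*=-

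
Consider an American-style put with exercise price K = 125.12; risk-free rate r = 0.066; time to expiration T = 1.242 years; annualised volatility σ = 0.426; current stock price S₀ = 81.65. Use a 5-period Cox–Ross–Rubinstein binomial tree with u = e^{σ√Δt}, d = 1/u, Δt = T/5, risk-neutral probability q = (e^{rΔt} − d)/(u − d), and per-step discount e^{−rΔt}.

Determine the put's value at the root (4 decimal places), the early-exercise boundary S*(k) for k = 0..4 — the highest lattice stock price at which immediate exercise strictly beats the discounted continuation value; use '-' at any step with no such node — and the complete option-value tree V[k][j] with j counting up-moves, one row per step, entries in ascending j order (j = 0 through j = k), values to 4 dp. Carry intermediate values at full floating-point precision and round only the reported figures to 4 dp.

Δt=0.24840  u=1.23654  d=0.80871  q=0.48575  discount=0.98374
step 5 (expiry): payoffs max(K−S,0) = 96.8767 81.9351 59.0890 24.1565 0.0000 0.0000
step 4: (k=4,j=0): S=34.9239, (K−S)⁺=90.1961, hold=88.1615 ⇒ V=90.1961 exercise | (k=4,j=1): S=53.3998, (K−S)⁺=71.7202, hold=69.6856 ⇒ V=71.7202 exercise | (k=4,j=2): S=81.6500, (K−S)⁺=43.4700, hold=41.4355 ⇒ V=43.4700 exercise | (k=4,j=3): S=124.8454, (K−S)⁺=0.2746, hold=12.2204 ⇒ V=12.2204 continue | (k=4,j=4): S=190.8926, (K−S)⁺=0.0000, hold=0.0000 ⇒ V=0.0000 continue  boundary S*=81.6500
step 3: (k=3,j=0): S=43.1849, (K−S)⁺=81.9351, hold=79.9006 ⇒ V=81.9351 exercise | (k=3,j=1): S=66.0310, (K−S)⁺=59.0890, hold=57.0544 ⇒ V=59.0890 exercise | (k=3,j=2): S=100.9635, (K−S)⁺=24.1565, hold=27.8303 ⇒ V=27.8303 continue | (k=3,j=3): S=154.3764, (K−S)⁺=0.0000, hold=6.1821 ⇒ V=6.1821 continue  boundary S*=66.0310
step 2: (k=2,j=0): S=53.3998, (K−S)⁺=71.7202, hold=69.6856 ⇒ V=71.7202 exercise | (k=2,j=1): S=81.6500, (K−S)⁺=43.4700, hold=43.1910 ⇒ V=43.4700 exercise | (k=2,j=2): S=124.8454, (K−S)⁺=0.2746, hold=17.0330 ⇒ V=17.0330 continue  boundary S*=81.6500
step 1: (k=1,j=0): S=66.0310, (K−S)⁺=59.0890, hold=57.0544 ⇒ V=59.0890 exercise | (k=1,j=1): S=100.9635, (K−S)⁺=24.1565, hold=30.1301 ⇒ V=30.1301 continue  boundary S*=66.0310
step 0: (k=0,j=0): S=81.6500, (K−S)⁺=43.4700, hold=44.2900 ⇒ V=44.2900 continue  boundary S*=-

price = 44.2900
boundary = - 66.0310 81.6500 66.0310 81.6500
tree:
44.2900
59.0890 30.1301
71.7202 43.4700 17.0330
81.9351 59.0890 27.8303 6.1821
90.1961 71.7202 43.4700 12.2204 0.0000
96.8767 81.9351 59.0890 24.1565 0.0000 0.0000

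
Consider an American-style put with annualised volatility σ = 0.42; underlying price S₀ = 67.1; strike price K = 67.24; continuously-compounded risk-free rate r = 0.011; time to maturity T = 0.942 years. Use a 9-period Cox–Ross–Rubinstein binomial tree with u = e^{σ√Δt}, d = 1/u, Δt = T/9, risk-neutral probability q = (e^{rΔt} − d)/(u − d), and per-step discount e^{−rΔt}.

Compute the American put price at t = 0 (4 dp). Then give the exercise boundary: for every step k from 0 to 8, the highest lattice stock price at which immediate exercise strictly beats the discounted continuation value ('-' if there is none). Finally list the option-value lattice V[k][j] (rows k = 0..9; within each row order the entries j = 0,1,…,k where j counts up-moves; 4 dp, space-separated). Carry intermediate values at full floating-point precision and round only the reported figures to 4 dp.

price = 10.8806
boundary = - - - - - 34.0145 38.9651 44.6362 51.1328
tree:
10.8806
14.4499 6.8874
18.6658 9.7370 3.6948
23.3865 13.3947 5.6413 1.5116
28.3525 17.8507 8.4090 2.5380 0.3592
33.2255 22.9337 12.1695 4.1942 0.6790 0.0000
37.5471 28.2749 16.9744 6.7878 1.2834 0.0000 0.0000
41.3196 33.2255 22.6038 10.6757 2.4256 0.0000 0.0000 0.0000
44.6129 37.5471 28.2749 16.1072 4.5846 0.0000 0.0000 0.0000 0.0000
47.4877 41.3196 33.2255 22.6038 8.6652 0.0000 0.0000 0.0000 0.0000 0.0000

Δt=0.10467, u=1.14554, d=0.87295, q=0.47031, disc=e^(-rΔt)=0.99885
k=9 terminal: V=max(K-S,0) → 47.4877 41.3196 33.2255 22.6038 8.6652 0.0000 0.0000 0.0000 0.0000 0.0000
k=8: j=0 S=22.6271 intr=44.6129 cont=44.5355 V=44.6129[EX]; j=1 S=29.6929 intr=37.5471 cont=37.4697 V=37.5471[EX]; j=2 S=38.9651 intr=28.2749 cont=28.1975 V=28.2749[EX]; j=3 S=51.1328 intr=16.1072 cont=16.0299 V=16.1072[EX]; j=4 S=67.1000 intr=0.1400 cont=4.5846 V=4.5846[hold]; j=5 S=88.0533 intr=0.0000 cont=0.0000 V=0.0000[hold]; j=6 S=115.5498 intr=0.0000 cont=0.0000 V=0.0000[hold]; j=7 S=151.6326 intr=0.0000 cont=0.0000 V=0.0000[hold]; j=8 S=198.9829 intr=0.0000 cont=0.0000 V=0.0000[hold]  S*(8)=51.1328
k=7: j=0 S=25.9204 intr=41.3196 cont=41.2423 V=41.3196[EX]; j=1 S=34.0145 intr=33.2255 cont=33.1481 V=33.2255[EX]; j=2 S=44.6362 intr=22.6038 cont=22.5264 V=22.6038[EX]; j=3 S=58.5748 intr=8.6652 cont=10.6757 V=10.6757[hold]; j=4 S=76.8660 intr=0.0000 cont=2.4256 V=2.4256[hold]; j=5 S=100.8689 intr=0.0000 cont=0.0000 V=0.0000[hold]; j=6 S=132.3673 intr=0.0000 cont=0.0000 V=0.0000[hold]; j=7 S=173.7017 intr=0.0000 cont=0.0000 V=0.0000[hold]  S*(7)=44.6362
k=6: j=0 S=29.6929 intr=37.5471 cont=37.4697 V=37.5471[EX]; j=1 S=38.9651 intr=28.2749 cont=28.1975 V=28.2749[EX]; j=2 S=51.1328 intr=16.1072 cont=16.9744 V=16.9744[hold]; j=3 S=67.1000 intr=0.1400 cont=6.7878 V=6.7878[hold]; j=4 S=88.0533 intr=0.0000 cont=1.2834 V=1.2834[hold]; j=5 S=115.5498 intr=0.0000 cont=0.0000 V=0.0000[hold]; j=6 S=151.6326 intr=0.0000 cont=0.0000 V=0.0000[hold]  S*(6)=38.9651
k=5: j=0 S=34.0145 intr=33.2255 cont=33.1481 V=33.2255[EX]; j=1 S=44.6362 intr=22.6038 cont=22.9337 V=22.9337[hold]; j=2 S=58.5748 intr=8.6652 cont=12.1695 V=12.1695[hold]; j=3 S=76.8660 intr=0.0000 cont=4.1942 V=4.1942[hold]; j=4 S=100.8689 intr=0.0000 cont=0.6790 V=0.6790[hold]; j=5 S=132.3673 intr=0.0000 cont=0.0000 V=0.0000[hold]  S*(5)=34.0145
k=4: j=0 S=38.9651 intr=28.2749 cont=28.3525 V=28.3525[hold]; j=1 S=51.1328 intr=16.1072 cont=17.8507 V=17.8507[hold]; j=2 S=67.1000 intr=0.1400 cont=8.4090 V=8.4090[hold]; j=3 S=88.0533 intr=0.0000 cont=2.5380 V=2.5380[hold]; j=4 S=115.5498 intr=0.0000 cont=0.3592 V=0.3592[hold]  S*(4)=-
k=3: j=0 S=44.6362 intr=22.6038 cont=23.3865 V=23.3865[hold]; j=1 S=58.5748 intr=8.6652 cont=13.3947 V=13.3947[hold]; j=2 S=76.8660 intr=0.0000 cont=5.6413 V=5.6413[hold]; j=3 S=100.8689 intr=0.0000 cont=1.5116 V=1.5116[hold]  S*(3)=-
k=2: j=0 S=51.1328 intr=16.1072 cont=18.6658 V=18.6658[hold]; j=1 S=67.1000 intr=0.1400 cont=9.7370 V=9.7370[hold]; j=2 S=88.0533 intr=0.0000 cont=3.6948 V=3.6948[hold]  S*(2)=-
k=1: j=0 S=58.5748 intr=8.6652 cont=14.4499 V=14.4499[hold]; j=1 S=76.8660 intr=0.0000 cont=6.8874 V=6.8874[hold]  S*(1)=-
k=0: j=0 S=67.1000 intr=0.1400 cont=10.8806 V=10.8806[hold]  S*(0)=-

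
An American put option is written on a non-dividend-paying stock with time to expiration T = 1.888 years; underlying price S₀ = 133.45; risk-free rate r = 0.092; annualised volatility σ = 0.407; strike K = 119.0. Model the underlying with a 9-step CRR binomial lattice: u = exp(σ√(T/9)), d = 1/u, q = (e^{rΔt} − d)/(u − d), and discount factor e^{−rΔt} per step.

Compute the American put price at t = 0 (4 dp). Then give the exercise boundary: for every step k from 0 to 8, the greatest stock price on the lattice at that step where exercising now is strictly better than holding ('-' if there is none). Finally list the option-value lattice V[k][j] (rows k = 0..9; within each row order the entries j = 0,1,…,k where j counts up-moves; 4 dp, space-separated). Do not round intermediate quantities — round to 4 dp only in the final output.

price = 14.2405
boundary = - - - 76.2861 63.3122 76.2861 63.3122 76.2861 91.9185
tree:
14.2405
21.1205 8.0592
30.4936 12.7655 3.7659
42.7139 19.7147 6.4596 1.2760
55.6878 29.5436 10.8597 2.4043 0.2214
66.4552 42.7139 17.7987 4.4902 0.4564 0.0000
75.3914 55.6878 28.2149 8.2954 0.9410 0.0000 0.0000
82.8079 66.4552 42.7139 15.1190 1.9400 0.0000 0.0000 0.0000
88.9630 75.3914 55.6878 27.0815 3.9995 0.0000 0.0000 0.0000 0.0000
94.0713 82.8079 66.4552 42.7139 8.2456 0.0000 0.0000 0.0000 0.0000 0.0000

Δt=0.20978  u=1.20492  d=0.82993  q=0.50550  discount=0.98089
step 9 (expiry): payoffs max(K−S,0) = 94.0713 82.8079 66.4552 42.7139 8.2456 0.0000 0.0000 0.0000 0.0000 0.0000
step 8: (k=8,j=0): S=30.0370, (K−S)⁺=88.9630, hold=86.6884 ⇒ V=88.9630 exercise | (k=8,j=1): S=43.6086, (K−S)⁺=75.3914, hold=73.1168 ⇒ V=75.3914 exercise | (k=8,j=2): S=63.3122, (K−S)⁺=55.6878, hold=53.4132 ⇒ V=55.6878 exercise | (k=8,j=3): S=91.9185, (K−S)⁺=27.0815, hold=24.8068 ⇒ V=27.0815 exercise | (k=8,j=4): S=133.4500, (K−S)⁺=0.0000, hold=3.9995 ⇒ V=3.9995 continue | (k=8,j=5): S=193.7466, (K−S)⁺=0.0000, hold=0.0000 ⇒ V=0.0000 continue | (k=8,j=6): S=281.2870, (K−S)⁺=0.0000, hold=0.0000 ⇒ V=0.0000 continue | (k=8,j=7): S=408.3806, (K−S)⁺=0.0000, hold=0.0000 ⇒ V=0.0000 continue | (k=8,j=8): S=592.8989, (K−S)⁺=0.0000, hold=0.0000 ⇒ V=0.0000 continue  boundary S*=91.9185
step 7: (k=7,j=0): S=36.1921, (K−S)⁺=82.8079, hold=80.5332 ⇒ V=82.8079 exercise | (k=7,j=1): S=52.5448, (K−S)⁺=66.4552, hold=64.1806 ⇒ V=66.4552 exercise | (k=7,j=2): S=76.2861, (K−S)⁺=42.7139, hold=40.4393 ⇒ V=42.7139 exercise | (k=7,j=3): S=110.7544, (K−S)⁺=8.2456, hold=15.1190 ⇒ V=15.1190 continue | (k=7,j=4): S=160.7964, (K−S)⁺=0.0000, hold=1.9400 ⇒ V=1.9400 continue | (k=7,j=5): S=233.4489, (K−S)⁺=0.0000, hold=0.0000 ⇒ V=0.0000 continue | (k=7,j=6): S=338.9279, (K−S)⁺=0.0000, hold=0.0000 ⇒ V=0.0000 continue | (k=7,j=7): S=492.0654, (K−S)⁺=0.0000, hold=0.0000 ⇒ V=0.0000 continue  boundary S*=76.2861
step 6: (k=6,j=0): S=43.6086, (K−S)⁺=75.3914, hold=73.1168 ⇒ V=75.3914 exercise | (k=6,j=1): S=63.3122, (K−S)⁺=55.6878, hold=53.4132 ⇒ V=55.6878 exercise | (k=6,j=2): S=91.9185, (K−S)⁺=27.0815, hold=28.2149 ⇒ V=28.2149 continue | (k=6,j=3): S=133.4500, (K−S)⁺=0.0000, hold=8.2954 ⇒ V=8.2954 continue | (k=6,j=4): S=193.7466, (K−S)⁺=0.0000, hold=0.9410 ⇒ V=0.9410 continue | (k=6,j=5): S=281.2870, (K−S)⁺=0.0000, hold=0.0000 ⇒ V=0.0000 continue | (k=6,j=6): S=408.3806, (K−S)⁺=0.0000, hold=0.0000 ⇒ V=0.0000 continue  boundary S*=63.3122
step 5: (k=5,j=0): S=52.5448, (K−S)⁺=66.4552, hold=64.1806 ⇒ V=66.4552 exercise | (k=5,j=1): S=76.2861, (K−S)⁺=42.7139, hold=41.0013 ⇒ V=42.7139 exercise | (k=5,j=2): S=110.7544, (K−S)⁺=8.2456, hold=17.7987 ⇒ V=17.7987 continue | (k=5,j=3): S=160.7964, (K−S)⁺=0.0000, hold=4.4902 ⇒ V=4.4902 continue | (k=5,j=4): S=233.4489, (K−S)⁺=0.0000, hold=0.4564 ⇒ V=0.4564 continue | (k=5,j=5): S=338.9279, (K−S)⁺=0.0000, hold=0.0000 ⇒ V=0.0000 continue  boundary S*=76.2861
step 4: (k=4,j=0): S=63.3122, (K−S)⁺=55.6878, hold=53.4132 ⇒ V=55.6878 exercise | (k=4,j=1): S=91.9185, (K−S)⁺=27.0815, hold=29.5436 ⇒ V=29.5436 continue | (k=4,j=2): S=133.4500, (K−S)⁺=0.0000, hold=10.8597 ⇒ V=10.8597 continue | (k=4,j=3): S=193.7466, (K−S)⁺=0.0000, hold=2.4043 ⇒ V=2.4043 continue | (k=4,j=4): S=281.2870, (K−S)⁺=0.0000, hold=0.2214 ⇒ V=0.2214 continue  boundary S*=63.3122
step 3: (k=3,j=0): S=76.2861, (K−S)⁺=42.7139, hold=41.6601 ⇒ V=42.7139 exercise | (k=3,j=1): S=110.7544, (K−S)⁺=8.2456, hold=19.7147 ⇒ V=19.7147 continue | (k=3,j=2): S=160.7964, (K−S)⁺=0.0000, hold=6.4596 ⇒ V=6.4596 continue | (k=3,j=3): S=233.4489, (K−S)⁺=0.0000, hold=1.2760 ⇒ V=1.2760 continue  boundary S*=76.2861
step 2: (k=2,j=0): S=91.9185, (K−S)⁺=27.0815, hold=30.4936 ⇒ V=30.4936 continue | (k=2,j=1): S=133.4500, (K−S)⁺=0.0000, hold=12.7655 ⇒ V=12.7655 continue | (k=2,j=2): S=193.7466, (K−S)⁺=0.0000, hold=3.7659 ⇒ V=3.7659 continue  boundary S*=-
step 1: (k=1,j=0): S=110.7544, (K−S)⁺=8.2456, hold=21.1205 ⇒ V=21.1205 continue | (k=1,j=1): S=160.7964, (K−S)⁺=0.0000, hold=8.0592 ⇒ V=8.0592 continue  boundary S*=-
step 0: (k=0,j=0): S=133.4500, (K−S)⁺=0.0000, hold=14.2405 ⇒ V=14.2405 continue  boundary S*=-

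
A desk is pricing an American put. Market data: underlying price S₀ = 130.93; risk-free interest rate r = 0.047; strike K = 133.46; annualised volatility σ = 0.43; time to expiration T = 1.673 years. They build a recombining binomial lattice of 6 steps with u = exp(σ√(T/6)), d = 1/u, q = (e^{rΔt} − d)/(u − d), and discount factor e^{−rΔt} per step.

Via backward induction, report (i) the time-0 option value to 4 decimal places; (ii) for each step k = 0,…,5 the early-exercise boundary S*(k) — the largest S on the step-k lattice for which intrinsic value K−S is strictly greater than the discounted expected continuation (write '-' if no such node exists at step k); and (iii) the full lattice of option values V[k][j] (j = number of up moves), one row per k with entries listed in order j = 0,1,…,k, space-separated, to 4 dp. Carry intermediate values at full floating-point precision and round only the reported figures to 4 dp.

price = 25.1660
boundary = - - - 66.2531 83.1414 104.3346
tree:
25.1660
36.3867 13.3310
50.6509 21.4642 4.6153
67.2069 33.5660 8.5412 0.3575
80.6647 50.3186 15.7843 0.6864 0.0000
91.3888 67.2069 29.1254 1.3178 0.0000 0.0000
99.9346 80.6647 50.3186 2.5300 0.0000 0.0000 0.0000

Δt=0.27883  u=1.25491  d=0.79687  q=0.47228  discount=0.98698
step 6 (expiry): payoffs max(K−S,0) = 99.9346 80.6647 50.3186 2.5300 0.0000 0.0000 0.0000
step 5: (k=5,j=0): S=42.0712, (K−S)⁺=91.3888, hold=89.6512 ⇒ V=91.3888 exercise | (k=5,j=1): S=66.2531, (K−S)⁺=67.2069, hold=65.4693 ⇒ V=67.2069 exercise | (k=5,j=2): S=104.3346, (K−S)⁺=29.1254, hold=27.3878 ⇒ V=29.1254 exercise | (k=5,j=3): S=164.3047, (K−S)⁺=0.0000, hold=1.3178 ⇒ V=1.3178 continue | (k=5,j=4): S=258.7450, (K−S)⁺=0.0000, hold=0.0000 ⇒ V=0.0000 continue | (k=5,j=5): S=407.4684, (K−S)⁺=0.0000, hold=0.0000 ⇒ V=0.0000 continue  boundary S*=104.3346
step 4: (k=4,j=0): S=52.7953, (K−S)⁺=80.6647, hold=78.9271 ⇒ V=80.6647 exercise | (k=4,j=1): S=83.1414, (K−S)⁺=50.3186, hold=48.5810 ⇒ V=50.3186 exercise | (k=4,j=2): S=130.9300, (K−S)⁺=2.5300, hold=15.7843 ⇒ V=15.7843 continue | (k=4,j=3): S=206.1869, (K−S)⁺=0.0000, hold=0.6864 ⇒ V=0.6864 continue | (k=4,j=4): S=324.7005, (K−S)⁺=0.0000, hold=0.0000 ⇒ V=0.0000 continue  boundary S*=83.1414
step 3: (k=3,j=0): S=66.2531, (K−S)⁺=67.2069, hold=65.4693 ⇒ V=67.2069 exercise | (k=3,j=1): S=104.3346, (K−S)⁺=29.1254, hold=33.5660 ⇒ V=33.5660 continue | (k=3,j=2): S=164.3047, (K−S)⁺=0.0000, hold=8.5412 ⇒ V=8.5412 continue | (k=3,j=3): S=258.7450, (K−S)⁺=0.0000, hold=0.3575 ⇒ V=0.3575 continue  boundary S*=66.2531
step 2: (k=2,j=0): S=83.1414, (K−S)⁺=50.3186, hold=50.6509 ⇒ V=50.6509 continue | (k=2,j=1): S=130.9300, (K−S)⁺=2.5300, hold=21.4642 ⇒ V=21.4642 continue | (k=2,j=2): S=206.1869, (K−S)⁺=0.0000, hold=4.6153 ⇒ V=4.6153 continue  boundary S*=-
step 1: (k=1,j=0): S=104.3346, (K−S)⁺=29.1254, hold=36.3867 ⇒ V=36.3867 continue | (k=1,j=1): S=164.3047, (K−S)⁺=0.0000, hold=13.3310 ⇒ V=13.3310 continue  boundary S*=-
step 0: (k=0,j=0): S=130.9300, (K−S)⁺=2.5300, hold=25.1660 ⇒ V=25.1660 continue  boundary S*=-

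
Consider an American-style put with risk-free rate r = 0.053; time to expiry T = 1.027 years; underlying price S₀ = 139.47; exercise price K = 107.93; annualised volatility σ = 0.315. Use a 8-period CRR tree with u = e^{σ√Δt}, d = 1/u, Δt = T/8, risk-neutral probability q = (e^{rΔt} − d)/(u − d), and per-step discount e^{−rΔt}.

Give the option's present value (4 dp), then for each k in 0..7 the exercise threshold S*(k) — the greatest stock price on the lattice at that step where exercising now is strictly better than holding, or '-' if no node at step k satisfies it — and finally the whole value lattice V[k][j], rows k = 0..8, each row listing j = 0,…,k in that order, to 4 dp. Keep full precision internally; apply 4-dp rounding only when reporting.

price = 3.3034
boundary = - - - - - 79.3236 88.8010 79.3236
tree:
3.3034
5.4038 1.2647
8.6321 2.2745 0.2801
13.3920 4.0275 0.5664 0.0000
20.0305 6.9884 1.1450 0.0000 0.0000
28.6064 11.7951 2.3149 0.0000 0.0000 0.0000
37.0724 19.1290 4.6800 0.0000 0.0000 0.0000 0.0000
44.6348 28.6064 9.4617 0.0000 0.0000 0.0000 0.0000 0.0000
51.3901 37.0724 19.1290 0.0000 0.0000 0.0000 0.0000 0.0000 0.0000

Δt=0.12837  u=1.11948  d=0.89327  q=0.50200  discount=0.99322
step 8 (expiry): payoffs max(K−S,0) = 51.3901 37.0724 19.1290 0.0000 0.0000 0.0000 0.0000 0.0000 0.0000
step 7: (k=7,j=0): S=63.2952, (K−S)⁺=44.6348, hold=43.9029 ⇒ V=44.6348 exercise | (k=7,j=1): S=79.3236, (K−S)⁺=28.6064, hold=27.8746 ⇒ V=28.6064 exercise | (k=7,j=2): S=99.4108, (K−S)⁺=8.5192, hold=9.4617 ⇒ V=9.4617 continue | (k=7,j=3): S=124.5848, (K−S)⁺=0.0000, hold=0.0000 ⇒ V=0.0000 continue | (k=7,j=4): S=156.1336, (K−S)⁺=0.0000, hold=0.0000 ⇒ V=0.0000 continue | (k=7,j=5): S=195.6716, (K−S)⁺=0.0000, hold=0.0000 ⇒ V=0.0000 continue | (k=7,j=6): S=245.2219, (K−S)⁺=0.0000, hold=0.0000 ⇒ V=0.0000 continue | (k=7,j=7): S=307.3198, (K−S)⁺=0.0000, hold=0.0000 ⇒ V=0.0000 continue  boundary S*=79.3236
step 6: (k=6,j=0): S=70.8576, (K−S)⁺=37.0724, hold=36.3405 ⇒ V=37.0724 exercise | (k=6,j=1): S=88.8010, (K−S)⁺=19.1290, hold=18.8671 ⇒ V=19.1290 exercise | (k=6,j=2): S=111.2883, (K−S)⁺=0.0000, hold=4.6800 ⇒ V=4.6800 continue | (k=6,j=3): S=139.4700, (K−S)⁺=0.0000, hold=0.0000 ⇒ V=0.0000 continue | (k=6,j=4): S=174.7882, (K−S)⁺=0.0000, hold=0.0000 ⇒ V=0.0000 continue | (k=6,j=5): S=219.0501, (K−S)⁺=0.0000, hold=0.0000 ⇒ V=0.0000 continue | (k=6,j=6): S=274.5206, (K−S)⁺=0.0000, hold=0.0000 ⇒ V=0.0000 continue  boundary S*=88.8010
step 5: (k=5,j=0): S=79.3236, (K−S)⁺=28.6064, hold=27.8746 ⇒ V=28.6064 exercise | (k=5,j=1): S=99.4108, (K−S)⁺=8.5192, hold=11.7951 ⇒ V=11.7951 continue | (k=5,j=2): S=124.5848, (K−S)⁺=0.0000, hold=2.3149 ⇒ V=2.3149 continue | (k=5,j=3): S=156.1336, (K−S)⁺=0.0000, hold=0.0000 ⇒ V=0.0000 continue | (k=5,j=4): S=195.6716, (K−S)⁺=0.0000, hold=0.0000 ⇒ V=0.0000 continue | (k=5,j=5): S=245.2219, (K−S)⁺=0.0000, hold=0.0000 ⇒ V=0.0000 continue  boundary S*=79.3236
step 4: (k=4,j=0): S=88.8010, (K−S)⁺=19.1290, hold=20.0305 ⇒ V=20.0305 continue | (k=4,j=1): S=111.2883, (K−S)⁺=0.0000, hold=6.9884 ⇒ V=6.9884 continue | (k=4,j=2): S=139.4700, (K−S)⁺=0.0000, hold=1.1450 ⇒ V=1.1450 continue | (k=4,j=3): S=174.7882, (K−S)⁺=0.0000, hold=0.0000 ⇒ V=0.0000 continue | (k=4,j=4): S=219.0501, (K−S)⁺=0.0000, hold=0.0000 ⇒ V=0.0000 continue  boundary S*=-
step 3: (k=3,j=0): S=99.4108, (K−S)⁺=8.5192, hold=13.3920 ⇒ V=13.3920 continue | (k=3,j=1): S=124.5848, (K−S)⁺=0.0000, hold=4.0275 ⇒ V=4.0275 continue | (k=3,j=2): S=156.1336, (K−S)⁺=0.0000, hold=0.5664 ⇒ V=0.5664 continue | (k=3,j=3): S=195.6716, (K−S)⁺=0.0000, hold=0.0000 ⇒ V=0.0000 continue  boundary S*=-
step 2: (k=2,j=0): S=111.2883, (K−S)⁺=0.0000, hold=8.6321 ⇒ V=8.6321 continue | (k=2,j=1): S=139.4700, (K−S)⁺=0.0000, hold=2.2745 ⇒ V=2.2745 continue | (k=2,j=2): S=174.7882, (K−S)⁺=0.0000, hold=0.2801 ⇒ V=0.2801 continue  boundary S*=-
step 1: (k=1,j=0): S=124.5848, (K−S)⁺=0.0000, hold=5.4038 ⇒ V=5.4038 continue | (k=1,j=1): S=156.1336, (K−S)⁺=0.0000, hold=1.2647 ⇒ V=1.2647 continue  boundary S*=-
step 0: (k=0,j=0): S=139.4700, (K−S)⁺=0.0000, hold=3.3034 ⇒ V=3.3034 continue  boundary S*=-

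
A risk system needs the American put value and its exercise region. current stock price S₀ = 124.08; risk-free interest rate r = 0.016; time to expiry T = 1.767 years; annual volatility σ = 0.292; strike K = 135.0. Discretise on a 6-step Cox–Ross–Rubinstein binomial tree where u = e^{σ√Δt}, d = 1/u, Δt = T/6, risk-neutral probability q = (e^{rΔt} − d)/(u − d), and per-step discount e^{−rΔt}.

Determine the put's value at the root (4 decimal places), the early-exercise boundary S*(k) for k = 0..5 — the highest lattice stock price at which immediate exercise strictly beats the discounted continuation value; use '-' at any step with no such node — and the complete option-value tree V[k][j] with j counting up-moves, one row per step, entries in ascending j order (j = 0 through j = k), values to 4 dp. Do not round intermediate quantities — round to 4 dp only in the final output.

price = 24.4730
boundary = - - - 77.1337 90.3781 105.8967
tree:
24.4730
33.8853 14.3260
45.2483 21.6783 6.3521
57.8663 31.7689 10.7547 1.5552
69.1698 44.6219 17.8963 2.9781 0.0000
78.8169 57.8663 29.1033 5.7027 0.0000 0.0000
87.0502 69.1698 44.6219 10.9200 0.0000 0.0000 0.0000

params: Δt=0.29450 u=1.17171 d=0.85346 q=0.47531 e^(-rΔt)=0.99530
t_6 payoffs: 87.0502 69.1698 44.6219 10.9200 0.0000 0.0000 0.0000
t_5: node(5,0) S=56.1831 payoff=78.8169 vs cont=78.1823 → 78.8169 [stop]  node(5,1) S=77.1337 payoff=57.8663 vs cont=57.2317 → 57.8663 [stop]  node(5,2) S=105.8967 payoff=29.1033 vs cont=28.4686 → 29.1033 [stop]  node(5,3) S=145.3855 payoff=0.0000 vs cont=5.7027 → 5.7027 [wait]  node(5,4) S=199.5995 payoff=0.0000 vs cont=0.0000 → 0.0000 [wait]  node(5,5) S=274.0299 payoff=0.0000 vs cont=0.0000 → 0.0000 [wait]  ⇒ S*(5)=105.8967
t_4: node(4,0) S=65.8302 payoff=69.1698 vs cont=68.5352 → 69.1698 [stop]  node(4,1) S=90.3781 payoff=44.6219 vs cont=43.9873 → 44.6219 [stop]  node(4,2) S=124.0800 payoff=10.9200 vs cont=17.8963 → 17.8963 [wait]  node(4,3) S=170.3493 payoff=0.0000 vs cont=2.9781 → 2.9781 [wait]  node(4,4) S=233.8723 payoff=0.0000 vs cont=0.0000 → 0.0000 [wait]  ⇒ S*(4)=90.3781
t_3: node(3,0) S=77.1337 payoff=57.8663 vs cont=57.2317 → 57.8663 [stop]  node(3,1) S=105.8967 payoff=29.1033 vs cont=31.7689 → 31.7689 [wait]  node(3,2) S=145.3855 payoff=0.0000 vs cont=10.7547 → 10.7547 [wait]  node(3,3) S=199.5995 payoff=0.0000 vs cont=1.5552 → 1.5552 [wait]  ⇒ S*(3)=77.1337
t_2: node(2,0) S=90.3781 payoff=44.6219 vs cont=45.2483 → 45.2483 [wait]  node(2,1) S=124.0800 payoff=10.9200 vs cont=21.6783 → 21.6783 [wait]  node(2,2) S=170.3493 payoff=0.0000 vs cont=6.3521 → 6.3521 [wait]  ⇒ S*(2)=-
t_1: node(1,0) S=105.8967 payoff=29.1033 vs cont=33.8853 → 33.8853 [wait]  node(1,1) S=145.3855 payoff=0.0000 vs cont=14.3260 → 14.3260 [wait]  ⇒ S*(1)=-
t_0: node(0,0) S=124.0800 payoff=10.9200 vs cont=24.4730 → 24.4730 [wait]  ⇒ S*(0)=-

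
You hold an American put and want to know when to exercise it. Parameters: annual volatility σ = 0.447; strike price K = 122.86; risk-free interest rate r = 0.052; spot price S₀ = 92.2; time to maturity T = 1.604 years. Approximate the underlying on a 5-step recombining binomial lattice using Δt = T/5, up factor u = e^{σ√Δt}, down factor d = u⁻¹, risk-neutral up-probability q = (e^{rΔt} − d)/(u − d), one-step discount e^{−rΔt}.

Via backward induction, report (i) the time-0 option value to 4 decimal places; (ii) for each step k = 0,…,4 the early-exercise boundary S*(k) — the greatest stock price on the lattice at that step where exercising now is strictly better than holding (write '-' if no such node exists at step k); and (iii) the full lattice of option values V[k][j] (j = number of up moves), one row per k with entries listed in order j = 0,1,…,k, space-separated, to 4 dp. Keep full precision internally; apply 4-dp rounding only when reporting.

price = 37.0643
boundary = - 71.5776 55.5679 71.5776 92.2000
tree:
37.0643
51.2824 22.3521
67.2921 34.5772 9.3615
79.7210 51.2824 16.9705 1.1132
89.3699 67.2921 30.6600 2.1354 0.0000
96.8606 79.7210 51.2824 4.0961 0.0000 0.0000

Δt=0.32080  u=1.28811  d=0.77633  q=0.46991  discount=0.98346
step 5 (expiry): payoffs max(K−S,0) = 96.8606 79.7210 51.2824 4.0961 0.0000 0.0000
step 4: (k=4,j=0): S=33.4901, (K−S)⁺=89.3699, hold=87.3374 ⇒ V=89.3699 exercise | (k=4,j=1): S=55.5679, (K−S)⁺=67.2921, hold=65.2596 ⇒ V=67.2921 exercise | (k=4,j=2): S=92.2000, (K−S)⁺=30.6600, hold=28.6275 ⇒ V=30.6600 exercise | (k=4,j=3): S=152.9811, (K−S)⁺=0.0000, hold=2.1354 ⇒ V=2.1354 continue | (k=4,j=4): S=253.8311, (K−S)⁺=0.0000, hold=0.0000 ⇒ V=0.0000 continue  boundary S*=92.2000
step 3: (k=3,j=0): S=43.1390, (K−S)⁺=79.7210, hold=77.6885 ⇒ V=79.7210 exercise | (k=3,j=1): S=71.5776, (K−S)⁺=51.2824, hold=49.2498 ⇒ V=51.2824 exercise | (k=3,j=2): S=118.7639, (K−S)⁺=4.0961, hold=16.9705 ⇒ V=16.9705 continue | (k=3,j=3): S=197.0568, (K−S)⁺=0.0000, hold=1.1132 ⇒ V=1.1132 continue  boundary S*=71.5776
step 2: (k=2,j=0): S=55.5679, (K−S)⁺=67.2921, hold=65.2596 ⇒ V=67.2921 exercise | (k=2,j=1): S=92.2000, (K−S)⁺=30.6600, hold=34.5772 ⇒ V=34.5772 continue | (k=2,j=2): S=152.9811, (K−S)⁺=0.0000, hold=9.3615 ⇒ V=9.3615 continue  boundary S*=55.5679
step 1: (k=1,j=0): S=71.5776, (K−S)⁺=51.2824, hold=51.0601 ⇒ V=51.2824 exercise | (k=1,j=1): S=118.7639, (K−S)⁺=4.0961, hold=22.3521 ⇒ V=22.3521 continue  boundary S*=71.5776
step 0: (k=0,j=0): S=92.2000, (K−S)⁺=30.6600, hold=37.0643 ⇒ V=37.0643 continue  boundary S*=-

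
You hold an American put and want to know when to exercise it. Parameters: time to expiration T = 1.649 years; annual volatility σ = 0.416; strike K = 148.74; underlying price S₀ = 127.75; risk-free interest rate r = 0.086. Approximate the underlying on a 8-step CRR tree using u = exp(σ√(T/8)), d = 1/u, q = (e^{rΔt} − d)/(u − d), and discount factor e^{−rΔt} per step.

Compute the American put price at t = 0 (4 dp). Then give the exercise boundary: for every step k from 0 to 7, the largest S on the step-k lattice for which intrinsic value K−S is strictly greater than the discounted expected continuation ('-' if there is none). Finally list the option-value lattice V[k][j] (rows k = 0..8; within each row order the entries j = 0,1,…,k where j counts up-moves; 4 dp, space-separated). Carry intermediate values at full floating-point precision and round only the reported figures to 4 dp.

price = 32.3380
boundary = - - 87.5613 72.4916 87.5613 105.7637 87.5613 105.7637
tree:
32.3380
45.1334 20.6988
61.1787 30.7019 11.4356
76.2484 44.1251 18.3763 4.9037
88.7245 61.1787 28.6491 8.7605 1.2222
99.0534 76.2484 42.9763 15.3461 2.4880 0.0000
107.6047 88.7245 61.1787 26.1758 5.0649 0.0000 0.0000
114.6843 99.0534 76.2484 42.9763 10.3108 0.0000 0.0000 0.0000
120.5454 107.6047 88.7245 61.1787 20.9900 0.0000 0.0000 0.0000 0.0000

Δt=0.20613, u=1.20788, d=0.82790, q=0.49999, disc=e^(-rΔt)=0.98243
k=8 terminal: V=max(K-S,0) → 120.5454 107.6047 88.7245 61.1787 20.9900 0.0000 0.0000 0.0000 0.0000
k=7: j=0 S=34.0557 intr=114.6843 cont=112.0708 V=114.6843[EX]; j=1 S=49.6866 intr=99.0534 cont=96.4400 V=99.0534[EX]; j=2 S=72.4916 intr=76.2484 cont=73.6349 V=76.2484[EX]; j=3 S=105.7637 intr=42.9763 cont=40.3629 V=42.9763[EX]; j=4 S=154.3069 intr=0.0000 cont=10.3108 V=10.3108[hold]; j=5 S=225.1304 intr=0.0000 cont=0.0000 V=0.0000[hold]; j=6 S=328.4603 intr=0.0000 cont=0.0000 V=0.0000[hold]; j=7 S=479.2163 intr=0.0000 cont=0.0000 V=0.0000[hold]  S*(7)=105.7637
k=6: j=0 S=41.1353 intr=107.6047 cont=104.9913 V=107.6047[EX]; j=1 S=60.0155 intr=88.7245 cont=86.1111 V=88.7245[EX]; j=2 S=87.5613 intr=61.1787 cont=58.5653 V=61.1787[EX]; j=3 S=127.7500 intr=20.9900 cont=26.1758 V=26.1758[hold]; j=4 S=186.3844 intr=0.0000 cont=5.0649 V=5.0649[hold]; j=5 S=271.9308 intr=0.0000 cont=0.0000 V=0.0000[hold]; j=6 S=396.7411 intr=0.0000 cont=0.0000 V=0.0000[hold]  S*(6)=87.5613
k=5: j=0 S=49.6866 intr=99.0534 cont=96.4400 V=99.0534[EX]; j=1 S=72.4916 intr=76.2484 cont=73.6349 V=76.2484[EX]; j=2 S=105.7637 intr=42.9763 cont=42.9101 V=42.9763[EX]; j=3 S=154.3069 intr=0.0000 cont=15.3461 V=15.3461[hold]; j=4 S=225.1304 intr=0.0000 cont=2.4880 V=2.4880[hold]; j=5 S=328.4603 intr=0.0000 cont=0.0000 V=0.0000[hold]  S*(5)=105.7637
k=4: j=0 S=60.0155 intr=88.7245 cont=86.1111 V=88.7245[EX]; j=1 S=87.5613 intr=61.1787 cont=58.5653 V=61.1787[EX]; j=2 S=127.7500 intr=20.9900 cont=28.6491 V=28.6491[hold]; j=3 S=186.3844 intr=0.0000 cont=8.7605 V=8.7605[hold]; j=4 S=271.9308 intr=0.0000 cont=1.2222 V=1.2222[hold]  S*(4)=87.5613
k=3: j=0 S=72.4916 intr=76.2484 cont=73.6349 V=76.2484[EX]; j=1 S=105.7637 intr=42.9763 cont=44.1251 V=44.1251[hold]; j=2 S=154.3069 intr=0.0000 cont=18.3763 V=18.3763[hold]; j=3 S=225.1304 intr=0.0000 cont=4.9037 V=4.9037[hold]  S*(3)=72.4916
k=2: j=0 S=87.5613 intr=61.1787 cont=59.1295 V=61.1787[EX]; j=1 S=127.7500 intr=20.9900 cont=30.7019 V=30.7019[hold]; j=2 S=186.3844 intr=0.0000 cont=11.4356 V=11.4356[hold]  S*(2)=87.5613
k=1: j=0 S=105.7637 intr=42.9763 cont=45.1334 V=45.1334[hold]; j=1 S=154.3069 intr=0.0000 cont=20.6988 V=20.6988[hold]  S*(1)=-
k=0: j=0 S=127.7500 intr=20.9900 cont=32.3380 V=32.3380[hold]  S*(0)=-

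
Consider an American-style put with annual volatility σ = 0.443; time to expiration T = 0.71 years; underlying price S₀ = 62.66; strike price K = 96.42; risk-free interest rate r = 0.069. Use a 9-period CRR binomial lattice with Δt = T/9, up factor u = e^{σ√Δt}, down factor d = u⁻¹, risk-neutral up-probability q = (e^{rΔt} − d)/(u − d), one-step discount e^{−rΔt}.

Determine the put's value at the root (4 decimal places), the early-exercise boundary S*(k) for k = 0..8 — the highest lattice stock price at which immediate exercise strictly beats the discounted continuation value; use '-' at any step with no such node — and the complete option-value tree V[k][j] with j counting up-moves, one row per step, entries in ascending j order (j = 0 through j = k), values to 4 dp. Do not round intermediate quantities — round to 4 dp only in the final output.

price = 33.8305
boundary = - 55.3290 62.6600 55.3290 62.6600 55.3290 62.6600 70.9623 80.3647
tree:
33.8305
41.0910 26.6743
47.5643 33.7600 19.6199
53.2802 41.0910 26.1868 13.0252
58.3275 47.5643 33.7600 18.6213 7.3643
62.7841 53.2802 41.0910 25.6463 11.5404 3.1137
66.7194 58.3275 47.5643 33.7600 17.5139 5.4715 0.7023
70.1943 62.7841 53.2802 41.0910 25.4577 9.4675 1.3867 0.0000
73.2626 66.7194 58.3275 47.5643 33.7600 16.0553 2.7383 0.0000 0.0000
75.9719 70.1943 62.7841 53.2802 41.0910 25.4577 5.4071 0.0000 0.0000 0.0000

Δt=0.07889, u=1.13250, d=0.88300, q=0.49081, disc=e^(-rΔt)=0.99457
k=9 terminal: V=max(K-S,0) → 75.9719 70.1943 62.7841 53.2802 41.0910 25.4577 5.4071 0.0000 0.0000 0.0000
k=8: j=0 S=23.1574 intr=73.2626 cont=72.7392 V=73.2626[EX]; j=1 S=29.7006 intr=66.7194 cont=66.1960 V=66.7194[EX]; j=2 S=38.0925 intr=58.3275 cont=57.8040 V=58.3275[EX]; j=3 S=48.8557 intr=47.5643 cont=47.0409 V=47.5643[EX]; j=4 S=62.6600 intr=33.7600 cont=33.2366 V=33.7600[EX]; j=5 S=80.3647 intr=16.0553 cont=15.5318 V=16.0553[EX]; j=6 S=103.0720 intr=0.0000 cont=2.7383 V=2.7383[hold]; j=7 S=132.1953 intr=0.0000 cont=0.0000 V=0.0000[hold]; j=8 S=169.5474 intr=0.0000 cont=0.0000 V=0.0000[hold]  S*(8)=80.3647
k=7: j=0 S=26.2257 intr=70.1943 cont=69.6709 V=70.1943[EX]; j=1 S=33.6359 intr=62.7841 cont=62.2607 V=62.7841[EX]; j=2 S=43.1398 intr=53.2802 cont=52.7568 V=53.2802[EX]; j=3 S=55.3290 intr=41.0910 cont=40.5676 V=41.0910[EX]; j=4 S=70.9623 intr=25.4577 cont=24.9342 V=25.4577[EX]; j=5 S=91.0129 intr=5.4071 cont=9.4675 V=9.4675[hold]; j=6 S=116.7289 intr=0.0000 cont=1.3867 V=1.3867[hold]; j=7 S=149.7109 intr=0.0000 cont=0.0000 V=0.0000[hold]  S*(7)=70.9623
k=6: j=0 S=29.7006 intr=66.7194 cont=66.1960 V=66.7194[EX]; j=1 S=38.0925 intr=58.3275 cont=57.8040 V=58.3275[EX]; j=2 S=48.8557 intr=47.5643 cont=47.0409 V=47.5643[EX]; j=3 S=62.6600 intr=33.7600 cont=33.2366 V=33.7600[EX]; j=4 S=80.3647 intr=16.0553 cont=17.5139 V=17.5139[hold]; j=5 S=103.0720 intr=0.0000 cont=5.4715 V=5.4715[hold]; j=6 S=132.1953 intr=0.0000 cont=0.7023 V=0.7023[hold]  S*(6)=62.6600
k=5: j=0 S=33.6359 intr=62.7841 cont=62.2607 V=62.7841[EX]; j=1 S=43.1398 intr=53.2802 cont=52.7568 V=53.2802[EX]; j=2 S=55.3290 intr=41.0910 cont=40.5676 V=41.0910[EX]; j=3 S=70.9623 intr=25.4577 cont=25.6463 V=25.6463[hold]; j=4 S=91.0129 intr=5.4071 cont=11.5404 V=11.5404[hold]; j=5 S=116.7289 intr=0.0000 cont=3.1137 V=3.1137[hold]  S*(5)=55.3290
k=4: j=0 S=38.0925 intr=58.3275 cont=57.8040 V=58.3275[EX]; j=1 S=48.8557 intr=47.5643 cont=47.0409 V=47.5643[EX]; j=2 S=62.6600 intr=33.7600 cont=33.3287 V=33.7600[EX]; j=3 S=80.3647 intr=16.0553 cont=18.6213 V=18.6213[hold]; j=4 S=103.0720 intr=0.0000 cont=7.3643 V=7.3643[hold]  S*(4)=62.6600
k=3: j=0 S=43.1398 intr=53.2802 cont=52.7568 V=53.2802[EX]; j=1 S=55.3290 intr=41.0910 cont=40.5676 V=41.0910[EX]; j=2 S=70.9623 intr=25.4577 cont=26.1868 V=26.1868[hold]; j=3 S=91.0129 intr=5.4071 cont=13.0252 V=13.0252[hold]  S*(3)=55.3290
k=2: j=0 S=48.8557 intr=47.5643 cont=47.0409 V=47.5643[EX]; j=1 S=62.6600 intr=33.7600 cont=33.5925 V=33.7600[EX]; j=2 S=80.3647 intr=16.0553 cont=19.6199 V=19.6199[hold]  S*(2)=62.6600
k=1: j=0 S=55.3290 intr=41.0910 cont=40.5676 V=41.0910[EX]; j=1 S=70.9623 intr=25.4577 cont=26.6743 V=26.6743[hold]  S*(1)=55.3290
k=0: j=0 S=62.6600 intr=33.7600 cont=33.8305 V=33.8305[hold]  S*(0)=-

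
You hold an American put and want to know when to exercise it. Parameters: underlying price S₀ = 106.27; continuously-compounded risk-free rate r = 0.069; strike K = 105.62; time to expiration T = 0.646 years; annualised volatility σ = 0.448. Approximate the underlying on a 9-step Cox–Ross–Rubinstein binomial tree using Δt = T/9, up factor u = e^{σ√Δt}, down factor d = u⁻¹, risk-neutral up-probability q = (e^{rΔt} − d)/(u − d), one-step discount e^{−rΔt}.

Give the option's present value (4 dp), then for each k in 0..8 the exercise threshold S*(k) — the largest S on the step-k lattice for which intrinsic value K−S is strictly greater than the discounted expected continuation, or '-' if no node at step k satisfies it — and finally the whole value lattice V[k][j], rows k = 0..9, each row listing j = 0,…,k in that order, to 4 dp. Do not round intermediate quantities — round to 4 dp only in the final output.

price = 13.1735
boundary = - - - - 65.7514 74.1364 65.7514 74.1364 83.5907
tree:
13.1735
18.1930 8.0964
24.4147 11.9186 4.2106
31.7396 17.0580 6.7042 1.6648
39.8686 23.6224 10.4163 2.9185 0.3802
47.3052 31.4836 15.7011 5.0359 0.7502 0.0000
53.9007 39.8686 22.7813 8.5103 1.4801 0.0000 0.0000
59.7503 47.3052 31.4836 13.9782 2.9204 0.0000 0.0000 0.0000
64.9382 53.9007 39.8686 22.0293 5.7622 0.0000 0.0000 0.0000 0.0000
69.5394 59.7503 47.3052 31.4836 11.3694 0.0000 0.0000 0.0000 0.0000 0.0000

params: Δt=0.07178 u=1.12753 d=0.88690 q=0.49066 e^(-rΔt)=0.99506
t_9 payoffs: 69.5394 59.7503 47.3052 31.4836 11.3694 0.0000 0.0000 0.0000 0.0000 0.0000
t_8: node(8,0) S=40.6818 payoff=64.9382 vs cont=64.4164 → 64.9382 [stop]  node(8,1) S=51.7193 payoff=53.9007 vs cont=53.3789 → 53.9007 [stop]  node(8,2) S=65.7514 payoff=39.8686 vs cont=39.3468 → 39.8686 [stop]  node(8,3) S=83.5907 payoff=22.0293 vs cont=21.5075 → 22.0293 [stop]  node(8,4) S=106.2700 payoff=0.0000 vs cont=5.7622 → 5.7622 [wait]  node(8,5) S=135.1025 payoff=0.0000 vs cont=0.0000 → 0.0000 [wait]  node(8,6) S=171.7576 payoff=0.0000 vs cont=0.0000 → 0.0000 [wait]  node(8,7) S=218.3578 payoff=0.0000 vs cont=0.0000 → 0.0000 [wait]  node(8,8) S=277.6013 payoff=0.0000 vs cont=0.0000 → 0.0000 [wait]  ⇒ S*(8)=83.5907
t_7: node(7,0) S=45.8697 payoff=59.7503 vs cont=59.2285 → 59.7503 [stop]  node(7,1) S=58.3148 payoff=47.3052 vs cont=46.7834 → 47.3052 [stop]  node(7,2) S=74.1364 payoff=31.4836 vs cont=30.9618 → 31.4836 [stop]  node(7,3) S=94.2506 payoff=11.3694 vs cont=13.9782 → 13.9782 [wait]  node(7,4) S=119.8221 payoff=0.0000 vs cont=2.9204 → 2.9204 [wait]  node(7,5) S=152.3315 payoff=0.0000 vs cont=0.0000 → 0.0000 [wait]  node(7,6) S=193.6611 payoff=0.0000 vs cont=0.0000 → 0.0000 [wait]  node(7,7) S=246.2040 payoff=0.0000 vs cont=0.0000 → 0.0000 [wait]  ⇒ S*(7)=74.1364
t_6: node(6,0) S=51.7193 payoff=53.9007 vs cont=53.3789 → 53.9007 [stop]  node(6,1) S=65.7514 payoff=39.8686 vs cont=39.3468 → 39.8686 [stop]  node(6,2) S=83.5907 payoff=22.0293 vs cont=22.7813 → 22.7813 [wait]  node(6,3) S=106.2700 payoff=0.0000 vs cont=8.5103 → 8.5103 [wait]  node(6,4) S=135.1025 payoff=0.0000 vs cont=1.4801 → 1.4801 [wait]  node(6,5) S=171.7576 payoff=0.0000 vs cont=0.0000 → 0.0000 [wait]  node(6,6) S=218.3578 payoff=0.0000 vs cont=0.0000 → 0.0000 [wait]  ⇒ S*(6)=65.7514
t_5: node(5,0) S=58.3148 payoff=47.3052 vs cont=46.7834 → 47.3052 [stop]  node(5,1) S=74.1364 payoff=31.4836 vs cont=31.3289 → 31.4836 [stop]  node(5,2) S=94.2506 payoff=11.3694 vs cont=15.7011 → 15.7011 [wait]  node(5,3) S=119.8221 payoff=0.0000 vs cont=5.0359 → 5.0359 [wait]  node(5,4) S=152.3315 payoff=0.0000 vs cont=0.7502 → 0.7502 [wait]  node(5,5) S=193.6611 payoff=0.0000 vs cont=0.0000 → 0.0000 [wait]  ⇒ S*(5)=74.1364
t_4: node(4,0) S=65.7514 payoff=39.8686 vs cont=39.3468 → 39.8686 [stop]  node(4,1) S=83.5907 payoff=22.0293 vs cont=23.6224 → 23.6224 [wait]  node(4,2) S=106.2700 payoff=0.0000 vs cont=10.4163 → 10.4163 [wait]  node(4,3) S=135.1025 payoff=0.0000 vs cont=2.9185 → 2.9185 [wait]  node(4,4) S=171.7576 payoff=0.0000 vs cont=0.3802 → 0.3802 [wait]  ⇒ S*(4)=65.7514
t_3: node(3,0) S=74.1364 payoff=31.4836 vs cont=31.7396 → 31.7396 [wait]  node(3,1) S=94.2506 payoff=11.3694 vs cont=17.0580 → 17.0580 [wait]  node(3,2) S=119.8221 payoff=0.0000 vs cont=6.7042 → 6.7042 [wait]  node(3,3) S=152.3315 payoff=0.0000 vs cont=1.6648 → 1.6648 [wait]  ⇒ S*(3)=-
t_2: node(2,0) S=83.5907 payoff=22.0293 vs cont=24.4147 → 24.4147 [wait]  node(2,1) S=106.2700 payoff=0.0000 vs cont=11.9186 → 11.9186 [wait]  node(2,2) S=135.1025 payoff=0.0000 vs cont=4.2106 → 4.2106 [wait]  ⇒ S*(2)=-
t_1: node(1,0) S=94.2506 payoff=11.3694 vs cont=18.1930 → 18.1930 [wait]  node(1,1) S=119.8221 payoff=0.0000 vs cont=8.0964 → 8.0964 [wait]  ⇒ S*(1)=-
t_0: node(0,0) S=106.2700 payoff=0.0000 vs cont=13.1735 → 13.1735 [wait]  ⇒ S*(0)=-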